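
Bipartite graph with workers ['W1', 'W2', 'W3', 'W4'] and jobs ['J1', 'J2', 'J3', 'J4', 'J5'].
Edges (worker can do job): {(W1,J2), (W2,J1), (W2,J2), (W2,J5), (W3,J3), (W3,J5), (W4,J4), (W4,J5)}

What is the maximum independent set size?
Maximum independent set = 5

By König's theorem:
- Min vertex cover = Max matching = 4
- Max independent set = Total vertices - Min vertex cover
- Max independent set = 9 - 4 = 5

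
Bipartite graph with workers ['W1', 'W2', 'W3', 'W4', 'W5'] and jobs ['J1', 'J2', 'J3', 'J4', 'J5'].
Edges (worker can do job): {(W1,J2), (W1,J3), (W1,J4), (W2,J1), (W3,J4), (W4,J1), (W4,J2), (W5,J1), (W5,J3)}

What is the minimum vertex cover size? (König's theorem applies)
Minimum vertex cover size = 4

By König's theorem: in bipartite graphs,
min vertex cover = max matching = 4

Maximum matching has size 4, so minimum vertex cover also has size 4.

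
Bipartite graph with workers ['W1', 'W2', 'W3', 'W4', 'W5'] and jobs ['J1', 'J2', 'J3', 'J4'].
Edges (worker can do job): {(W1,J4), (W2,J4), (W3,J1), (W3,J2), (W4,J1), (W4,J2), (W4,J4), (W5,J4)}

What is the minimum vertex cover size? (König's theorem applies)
Minimum vertex cover size = 3

By König's theorem: in bipartite graphs,
min vertex cover = max matching = 3

Maximum matching has size 3, so minimum vertex cover also has size 3.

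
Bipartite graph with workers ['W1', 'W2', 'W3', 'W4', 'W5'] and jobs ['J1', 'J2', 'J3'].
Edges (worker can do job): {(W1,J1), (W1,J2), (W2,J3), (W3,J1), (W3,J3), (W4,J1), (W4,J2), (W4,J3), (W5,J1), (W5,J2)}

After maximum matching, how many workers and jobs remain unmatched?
Unmatched: 2 workers, 0 jobs

Maximum matching size: 3
Workers: 5 total, 3 matched, 2 unmatched
Jobs: 3 total, 3 matched, 0 unmatched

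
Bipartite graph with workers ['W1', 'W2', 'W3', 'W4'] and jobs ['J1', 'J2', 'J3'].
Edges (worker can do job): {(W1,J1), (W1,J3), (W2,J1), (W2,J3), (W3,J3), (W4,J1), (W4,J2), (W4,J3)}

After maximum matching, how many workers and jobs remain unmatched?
Unmatched: 1 workers, 0 jobs

Maximum matching size: 3
Workers: 4 total, 3 matched, 1 unmatched
Jobs: 3 total, 3 matched, 0 unmatched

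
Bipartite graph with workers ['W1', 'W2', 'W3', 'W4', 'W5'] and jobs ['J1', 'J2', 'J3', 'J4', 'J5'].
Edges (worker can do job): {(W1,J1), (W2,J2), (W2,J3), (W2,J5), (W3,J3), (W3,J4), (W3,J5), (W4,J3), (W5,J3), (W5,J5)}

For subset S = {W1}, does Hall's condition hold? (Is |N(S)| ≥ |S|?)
Yes: |N(S)| = 1, |S| = 1

Subset S = {W1}
Neighbors N(S) = {J1}

|N(S)| = 1, |S| = 1
Hall's condition: |N(S)| ≥ |S| is satisfied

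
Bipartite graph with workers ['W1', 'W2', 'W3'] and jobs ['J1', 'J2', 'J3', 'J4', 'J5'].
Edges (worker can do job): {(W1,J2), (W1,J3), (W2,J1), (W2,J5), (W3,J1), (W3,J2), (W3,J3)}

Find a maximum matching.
Matching: {(W1,J2), (W2,J5), (W3,J1)}

Maximum matching (size 3):
  W1 → J2
  W2 → J5
  W3 → J1

Each worker is assigned to at most one job, and each job to at most one worker.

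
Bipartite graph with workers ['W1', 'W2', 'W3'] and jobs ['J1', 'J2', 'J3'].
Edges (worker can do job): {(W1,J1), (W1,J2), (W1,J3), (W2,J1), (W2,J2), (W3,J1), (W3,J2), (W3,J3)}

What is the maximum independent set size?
Maximum independent set = 3

By König's theorem:
- Min vertex cover = Max matching = 3
- Max independent set = Total vertices - Min vertex cover
- Max independent set = 6 - 3 = 3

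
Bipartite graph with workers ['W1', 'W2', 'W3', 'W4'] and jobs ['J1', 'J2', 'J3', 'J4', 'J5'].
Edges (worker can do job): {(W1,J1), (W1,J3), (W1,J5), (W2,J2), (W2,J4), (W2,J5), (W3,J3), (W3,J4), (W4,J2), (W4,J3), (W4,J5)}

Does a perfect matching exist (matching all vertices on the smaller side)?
Yes, perfect matching exists (size 4)

Perfect matching: {(W1,J5), (W2,J2), (W3,J4), (W4,J3)}
All 4 vertices on the smaller side are matched.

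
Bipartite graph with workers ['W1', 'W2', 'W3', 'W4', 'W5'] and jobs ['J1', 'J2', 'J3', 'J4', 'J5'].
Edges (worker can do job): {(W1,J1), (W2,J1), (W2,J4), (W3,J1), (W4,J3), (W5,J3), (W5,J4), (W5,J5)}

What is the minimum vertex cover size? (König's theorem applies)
Minimum vertex cover size = 4

By König's theorem: in bipartite graphs,
min vertex cover = max matching = 4

Maximum matching has size 4, so minimum vertex cover also has size 4.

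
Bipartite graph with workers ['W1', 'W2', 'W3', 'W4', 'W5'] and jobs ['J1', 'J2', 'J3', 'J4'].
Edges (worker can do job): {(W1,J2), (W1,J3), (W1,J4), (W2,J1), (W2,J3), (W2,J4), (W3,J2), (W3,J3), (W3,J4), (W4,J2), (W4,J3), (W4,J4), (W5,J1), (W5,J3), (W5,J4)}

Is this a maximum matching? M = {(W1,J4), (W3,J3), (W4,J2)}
No, size 3 is not maximum

Proposed matching has size 3.
Maximum matching size for this graph: 4.

This is NOT maximum - can be improved to size 4.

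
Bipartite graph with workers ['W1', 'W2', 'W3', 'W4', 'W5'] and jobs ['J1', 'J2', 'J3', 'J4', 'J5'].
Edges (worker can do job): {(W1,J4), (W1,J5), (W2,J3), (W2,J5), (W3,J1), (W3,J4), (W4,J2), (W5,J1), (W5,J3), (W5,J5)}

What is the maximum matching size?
Maximum matching size = 5

Maximum matching: {(W1,J5), (W2,J3), (W3,J4), (W4,J2), (W5,J1)}
Size: 5

This assigns 5 workers to 5 distinct jobs.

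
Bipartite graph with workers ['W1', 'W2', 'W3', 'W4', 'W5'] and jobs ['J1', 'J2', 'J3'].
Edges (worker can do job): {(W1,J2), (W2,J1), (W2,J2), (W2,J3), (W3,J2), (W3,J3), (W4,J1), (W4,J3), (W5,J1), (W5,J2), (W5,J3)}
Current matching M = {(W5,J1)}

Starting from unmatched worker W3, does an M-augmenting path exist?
Yes: W3 → J3

An M-augmenting path alternates non-matching / matching edges, starting and ending at unmatched vertices.
Path: W3 → J3
(J3 is unmatched in M, so the path is augmenting.)
Flipping edges along this path would increase |M| from 1 to 2.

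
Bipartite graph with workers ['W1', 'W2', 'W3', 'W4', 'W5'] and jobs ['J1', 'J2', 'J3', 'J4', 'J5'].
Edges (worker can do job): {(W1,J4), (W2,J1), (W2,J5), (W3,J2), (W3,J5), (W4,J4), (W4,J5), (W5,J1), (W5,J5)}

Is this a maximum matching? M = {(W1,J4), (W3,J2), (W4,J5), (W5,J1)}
Yes, size 4 is maximum

Proposed matching has size 4.
Maximum matching size for this graph: 4.

This is a maximum matching.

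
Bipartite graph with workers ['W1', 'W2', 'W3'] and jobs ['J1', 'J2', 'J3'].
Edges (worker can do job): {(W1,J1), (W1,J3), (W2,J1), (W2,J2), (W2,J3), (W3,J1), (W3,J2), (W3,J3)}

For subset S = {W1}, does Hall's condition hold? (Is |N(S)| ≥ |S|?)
Yes: |N(S)| = 2, |S| = 1

Subset S = {W1}
Neighbors N(S) = {J1, J3}

|N(S)| = 2, |S| = 1
Hall's condition: |N(S)| ≥ |S| is satisfied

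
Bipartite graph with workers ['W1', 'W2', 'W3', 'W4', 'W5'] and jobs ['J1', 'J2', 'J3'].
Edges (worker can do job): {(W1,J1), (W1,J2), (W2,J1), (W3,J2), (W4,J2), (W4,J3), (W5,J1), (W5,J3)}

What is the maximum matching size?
Maximum matching size = 3

Maximum matching: {(W3,J2), (W4,J3), (W5,J1)}
Size: 3

This assigns 3 workers to 3 distinct jobs.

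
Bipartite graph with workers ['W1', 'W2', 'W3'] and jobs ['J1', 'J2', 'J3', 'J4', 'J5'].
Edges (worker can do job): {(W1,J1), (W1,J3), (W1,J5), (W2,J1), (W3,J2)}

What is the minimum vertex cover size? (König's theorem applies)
Minimum vertex cover size = 3

By König's theorem: in bipartite graphs,
min vertex cover = max matching = 3

Maximum matching has size 3, so minimum vertex cover also has size 3.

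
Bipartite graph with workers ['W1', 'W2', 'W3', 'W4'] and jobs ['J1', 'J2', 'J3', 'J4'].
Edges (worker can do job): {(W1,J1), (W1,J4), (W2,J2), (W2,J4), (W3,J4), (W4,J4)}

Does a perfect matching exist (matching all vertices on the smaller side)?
No, maximum matching has size 3 < 4

Maximum matching has size 3, need 4 for perfect matching.
Unmatched workers: ['W3']
Unmatched jobs: ['J3']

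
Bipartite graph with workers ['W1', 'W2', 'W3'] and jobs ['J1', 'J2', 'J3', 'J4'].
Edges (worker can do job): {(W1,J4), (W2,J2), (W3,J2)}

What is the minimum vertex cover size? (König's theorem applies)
Minimum vertex cover size = 2

By König's theorem: in bipartite graphs,
min vertex cover = max matching = 2

Maximum matching has size 2, so minimum vertex cover also has size 2.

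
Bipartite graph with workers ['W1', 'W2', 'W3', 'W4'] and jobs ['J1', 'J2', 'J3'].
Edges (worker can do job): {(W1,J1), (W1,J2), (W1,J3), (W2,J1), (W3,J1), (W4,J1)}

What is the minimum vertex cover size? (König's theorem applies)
Minimum vertex cover size = 2

By König's theorem: in bipartite graphs,
min vertex cover = max matching = 2

Maximum matching has size 2, so minimum vertex cover also has size 2.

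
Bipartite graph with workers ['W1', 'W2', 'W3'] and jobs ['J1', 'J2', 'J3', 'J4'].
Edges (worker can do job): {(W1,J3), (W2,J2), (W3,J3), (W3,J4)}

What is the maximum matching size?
Maximum matching size = 3

Maximum matching: {(W1,J3), (W2,J2), (W3,J4)}
Size: 3

This assigns 3 workers to 3 distinct jobs.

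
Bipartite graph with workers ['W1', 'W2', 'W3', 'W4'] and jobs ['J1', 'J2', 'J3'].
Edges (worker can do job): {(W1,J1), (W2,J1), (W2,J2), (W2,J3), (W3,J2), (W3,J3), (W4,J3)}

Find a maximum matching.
Matching: {(W1,J1), (W3,J2), (W4,J3)}

Maximum matching (size 3):
  W1 → J1
  W3 → J2
  W4 → J3

Each worker is assigned to at most one job, and each job to at most one worker.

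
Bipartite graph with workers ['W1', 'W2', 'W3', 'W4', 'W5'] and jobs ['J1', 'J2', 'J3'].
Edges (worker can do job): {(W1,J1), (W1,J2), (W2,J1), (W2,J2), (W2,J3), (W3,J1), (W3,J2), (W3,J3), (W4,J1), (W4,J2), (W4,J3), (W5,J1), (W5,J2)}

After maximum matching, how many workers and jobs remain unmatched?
Unmatched: 2 workers, 0 jobs

Maximum matching size: 3
Workers: 5 total, 3 matched, 2 unmatched
Jobs: 3 total, 3 matched, 0 unmatched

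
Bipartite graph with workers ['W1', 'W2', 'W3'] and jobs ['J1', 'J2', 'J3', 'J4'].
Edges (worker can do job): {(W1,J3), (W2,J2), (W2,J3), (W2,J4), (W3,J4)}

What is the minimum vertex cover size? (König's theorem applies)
Minimum vertex cover size = 3

By König's theorem: in bipartite graphs,
min vertex cover = max matching = 3

Maximum matching has size 3, so minimum vertex cover also has size 3.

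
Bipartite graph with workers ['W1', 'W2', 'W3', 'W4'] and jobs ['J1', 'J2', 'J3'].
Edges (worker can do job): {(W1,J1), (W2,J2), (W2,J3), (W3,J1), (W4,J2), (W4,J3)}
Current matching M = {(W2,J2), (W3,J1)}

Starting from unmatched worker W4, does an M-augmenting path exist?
Yes: W4 → J3

An M-augmenting path alternates non-matching / matching edges, starting and ending at unmatched vertices.
Path: W4 → J3
(J3 is unmatched in M, so the path is augmenting.)
Flipping edges along this path would increase |M| from 2 to 3.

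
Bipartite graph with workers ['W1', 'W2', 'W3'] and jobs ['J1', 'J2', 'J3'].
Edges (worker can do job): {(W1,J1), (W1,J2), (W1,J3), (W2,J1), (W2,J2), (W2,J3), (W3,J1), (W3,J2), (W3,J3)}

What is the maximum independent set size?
Maximum independent set = 3

By König's theorem:
- Min vertex cover = Max matching = 3
- Max independent set = Total vertices - Min vertex cover
- Max independent set = 6 - 3 = 3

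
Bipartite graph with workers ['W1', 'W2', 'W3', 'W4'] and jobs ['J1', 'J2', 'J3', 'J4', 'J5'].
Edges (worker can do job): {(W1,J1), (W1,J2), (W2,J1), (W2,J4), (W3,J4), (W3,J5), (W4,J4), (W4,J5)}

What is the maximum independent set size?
Maximum independent set = 5

By König's theorem:
- Min vertex cover = Max matching = 4
- Max independent set = Total vertices - Min vertex cover
- Max independent set = 9 - 4 = 5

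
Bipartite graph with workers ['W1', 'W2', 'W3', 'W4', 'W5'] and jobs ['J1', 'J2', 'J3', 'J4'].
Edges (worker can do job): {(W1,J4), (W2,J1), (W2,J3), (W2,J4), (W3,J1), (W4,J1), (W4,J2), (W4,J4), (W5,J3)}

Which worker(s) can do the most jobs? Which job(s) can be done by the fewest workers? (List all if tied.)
Most versatile: W2, W4 (3 jobs); Least covered: J2 (1 workers)

Worker degrees (jobs they can do): W1:1, W2:3, W3:1, W4:3, W5:1
Job degrees (workers who can do it): J1:3, J2:1, J3:2, J4:3

Maximum worker degree is 3, achieved by: W2, W4
Minimum job degree is 1, achieved by: J2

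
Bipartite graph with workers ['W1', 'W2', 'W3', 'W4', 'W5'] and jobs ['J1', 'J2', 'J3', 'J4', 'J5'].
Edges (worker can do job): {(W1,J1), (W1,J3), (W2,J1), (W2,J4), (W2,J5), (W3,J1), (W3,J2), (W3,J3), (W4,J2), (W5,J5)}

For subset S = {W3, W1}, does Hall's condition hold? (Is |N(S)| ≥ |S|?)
Yes: |N(S)| = 3, |S| = 2

Subset S = {W3, W1}
Neighbors N(S) = {J1, J2, J3}

|N(S)| = 3, |S| = 2
Hall's condition: |N(S)| ≥ |S| is satisfied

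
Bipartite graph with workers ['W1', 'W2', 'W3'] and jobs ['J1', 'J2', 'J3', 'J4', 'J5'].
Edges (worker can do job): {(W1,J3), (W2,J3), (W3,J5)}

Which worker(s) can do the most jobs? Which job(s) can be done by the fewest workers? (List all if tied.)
Most versatile: W1, W2, W3 (1 jobs); Least covered: J1, J2, J4 (0 workers)

Worker degrees (jobs they can do): W1:1, W2:1, W3:1
Job degrees (workers who can do it): J1:0, J2:0, J3:2, J4:0, J5:1

Maximum worker degree is 1, achieved by: W1, W2, W3
Minimum job degree is 0, achieved by: J1, J2, J4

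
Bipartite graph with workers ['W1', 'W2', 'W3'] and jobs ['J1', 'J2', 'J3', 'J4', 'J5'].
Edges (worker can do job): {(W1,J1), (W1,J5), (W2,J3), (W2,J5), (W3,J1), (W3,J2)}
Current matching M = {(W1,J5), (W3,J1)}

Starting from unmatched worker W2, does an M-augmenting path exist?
Yes: W2 → J5 → W1 → J1 → W3 → J2

An M-augmenting path alternates non-matching / matching edges, starting and ending at unmatched vertices.
Path: W2 → J5 → W1 → J1 → W3 → J2
(J2 is unmatched in M, so the path is augmenting.)
Flipping edges along this path would increase |M| from 2 to 3.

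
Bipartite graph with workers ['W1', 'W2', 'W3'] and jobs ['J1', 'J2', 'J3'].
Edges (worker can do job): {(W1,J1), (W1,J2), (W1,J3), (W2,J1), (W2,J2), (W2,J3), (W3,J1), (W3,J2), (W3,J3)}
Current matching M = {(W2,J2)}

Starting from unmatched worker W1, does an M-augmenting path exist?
Yes: W1 → J3

An M-augmenting path alternates non-matching / matching edges, starting and ending at unmatched vertices.
Path: W1 → J3
(J3 is unmatched in M, so the path is augmenting.)
Flipping edges along this path would increase |M| from 1 to 2.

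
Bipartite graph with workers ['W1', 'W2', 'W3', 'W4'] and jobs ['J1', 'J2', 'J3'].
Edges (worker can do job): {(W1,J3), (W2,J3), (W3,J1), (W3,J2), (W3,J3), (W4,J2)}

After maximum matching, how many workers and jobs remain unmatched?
Unmatched: 1 workers, 0 jobs

Maximum matching size: 3
Workers: 4 total, 3 matched, 1 unmatched
Jobs: 3 total, 3 matched, 0 unmatched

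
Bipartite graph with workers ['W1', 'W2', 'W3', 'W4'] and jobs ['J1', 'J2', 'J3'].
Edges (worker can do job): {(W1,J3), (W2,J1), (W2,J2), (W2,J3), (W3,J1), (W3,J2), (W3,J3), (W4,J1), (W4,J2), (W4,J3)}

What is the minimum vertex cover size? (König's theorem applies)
Minimum vertex cover size = 3

By König's theorem: in bipartite graphs,
min vertex cover = max matching = 3

Maximum matching has size 3, so minimum vertex cover also has size 3.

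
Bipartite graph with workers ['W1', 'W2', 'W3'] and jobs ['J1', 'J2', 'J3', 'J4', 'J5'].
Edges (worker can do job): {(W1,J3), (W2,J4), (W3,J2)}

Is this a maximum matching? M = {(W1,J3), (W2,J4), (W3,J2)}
Yes, size 3 is maximum

Proposed matching has size 3.
Maximum matching size for this graph: 3.

This is a maximum matching.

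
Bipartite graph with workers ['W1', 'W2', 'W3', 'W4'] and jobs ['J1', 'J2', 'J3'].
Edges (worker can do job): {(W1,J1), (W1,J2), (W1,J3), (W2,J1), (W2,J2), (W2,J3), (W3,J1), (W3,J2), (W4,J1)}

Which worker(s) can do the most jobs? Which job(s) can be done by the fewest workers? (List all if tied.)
Most versatile: W1, W2 (3 jobs); Least covered: J3 (2 workers)

Worker degrees (jobs they can do): W1:3, W2:3, W3:2, W4:1
Job degrees (workers who can do it): J1:4, J2:3, J3:2

Maximum worker degree is 3, achieved by: W1, W2
Minimum job degree is 2, achieved by: J3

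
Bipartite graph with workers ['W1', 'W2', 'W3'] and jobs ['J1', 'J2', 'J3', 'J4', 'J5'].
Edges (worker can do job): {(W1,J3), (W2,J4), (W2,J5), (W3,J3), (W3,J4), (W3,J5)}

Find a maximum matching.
Matching: {(W1,J3), (W2,J4), (W3,J5)}

Maximum matching (size 3):
  W1 → J3
  W2 → J4
  W3 → J5

Each worker is assigned to at most one job, and each job to at most one worker.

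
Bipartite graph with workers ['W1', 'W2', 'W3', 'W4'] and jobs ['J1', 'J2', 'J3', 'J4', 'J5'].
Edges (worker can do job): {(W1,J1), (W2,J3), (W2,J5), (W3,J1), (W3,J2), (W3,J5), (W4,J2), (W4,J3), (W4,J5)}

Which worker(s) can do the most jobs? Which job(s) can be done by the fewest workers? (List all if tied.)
Most versatile: W3, W4 (3 jobs); Least covered: J4 (0 workers)

Worker degrees (jobs they can do): W1:1, W2:2, W3:3, W4:3
Job degrees (workers who can do it): J1:2, J2:2, J3:2, J4:0, J5:3

Maximum worker degree is 3, achieved by: W3, W4
Minimum job degree is 0, achieved by: J4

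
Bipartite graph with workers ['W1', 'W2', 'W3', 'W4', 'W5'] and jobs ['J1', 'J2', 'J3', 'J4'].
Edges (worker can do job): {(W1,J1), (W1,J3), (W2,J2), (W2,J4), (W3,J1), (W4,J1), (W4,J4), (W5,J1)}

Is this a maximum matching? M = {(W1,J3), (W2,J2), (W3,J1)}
No, size 3 is not maximum

Proposed matching has size 3.
Maximum matching size for this graph: 4.

This is NOT maximum - can be improved to size 4.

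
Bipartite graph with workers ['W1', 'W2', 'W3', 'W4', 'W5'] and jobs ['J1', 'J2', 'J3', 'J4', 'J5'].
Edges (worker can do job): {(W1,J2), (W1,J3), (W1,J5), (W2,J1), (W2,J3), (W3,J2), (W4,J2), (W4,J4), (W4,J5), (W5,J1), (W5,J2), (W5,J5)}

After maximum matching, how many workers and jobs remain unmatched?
Unmatched: 0 workers, 0 jobs

Maximum matching size: 5
Workers: 5 total, 5 matched, 0 unmatched
Jobs: 5 total, 5 matched, 0 unmatched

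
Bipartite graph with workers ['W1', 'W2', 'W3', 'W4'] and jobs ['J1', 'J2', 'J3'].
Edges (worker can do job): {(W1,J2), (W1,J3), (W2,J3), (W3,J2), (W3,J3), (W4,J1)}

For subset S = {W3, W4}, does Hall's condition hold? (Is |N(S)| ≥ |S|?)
Yes: |N(S)| = 3, |S| = 2

Subset S = {W3, W4}
Neighbors N(S) = {J1, J2, J3}

|N(S)| = 3, |S| = 2
Hall's condition: |N(S)| ≥ |S| is satisfied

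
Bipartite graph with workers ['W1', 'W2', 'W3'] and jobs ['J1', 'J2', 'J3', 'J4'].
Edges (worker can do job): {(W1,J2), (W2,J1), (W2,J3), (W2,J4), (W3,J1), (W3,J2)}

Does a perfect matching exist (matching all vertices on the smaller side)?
Yes, perfect matching exists (size 3)

Perfect matching: {(W1,J2), (W2,J4), (W3,J1)}
All 3 vertices on the smaller side are matched.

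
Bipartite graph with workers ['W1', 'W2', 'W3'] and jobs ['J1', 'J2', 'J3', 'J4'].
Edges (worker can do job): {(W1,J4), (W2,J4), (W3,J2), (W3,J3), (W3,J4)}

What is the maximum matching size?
Maximum matching size = 2

Maximum matching: {(W1,J4), (W3,J3)}
Size: 2

This assigns 2 workers to 2 distinct jobs.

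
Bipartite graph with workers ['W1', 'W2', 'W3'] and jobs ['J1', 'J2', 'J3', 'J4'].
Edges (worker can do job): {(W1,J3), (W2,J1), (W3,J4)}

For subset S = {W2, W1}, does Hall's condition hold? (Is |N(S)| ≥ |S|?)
Yes: |N(S)| = 2, |S| = 2

Subset S = {W2, W1}
Neighbors N(S) = {J1, J3}

|N(S)| = 2, |S| = 2
Hall's condition: |N(S)| ≥ |S| is satisfied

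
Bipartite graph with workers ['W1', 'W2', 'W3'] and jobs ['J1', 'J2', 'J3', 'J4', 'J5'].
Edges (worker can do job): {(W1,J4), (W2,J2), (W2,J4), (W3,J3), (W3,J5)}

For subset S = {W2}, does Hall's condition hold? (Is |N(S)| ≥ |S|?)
Yes: |N(S)| = 2, |S| = 1

Subset S = {W2}
Neighbors N(S) = {J2, J4}

|N(S)| = 2, |S| = 1
Hall's condition: |N(S)| ≥ |S| is satisfied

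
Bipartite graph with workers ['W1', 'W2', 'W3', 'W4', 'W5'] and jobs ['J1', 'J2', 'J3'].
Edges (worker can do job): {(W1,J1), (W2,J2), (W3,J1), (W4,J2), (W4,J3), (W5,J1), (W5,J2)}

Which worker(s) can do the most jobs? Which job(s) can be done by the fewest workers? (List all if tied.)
Most versatile: W4, W5 (2 jobs); Least covered: J3 (1 workers)

Worker degrees (jobs they can do): W1:1, W2:1, W3:1, W4:2, W5:2
Job degrees (workers who can do it): J1:3, J2:3, J3:1

Maximum worker degree is 2, achieved by: W4, W5
Minimum job degree is 1, achieved by: J3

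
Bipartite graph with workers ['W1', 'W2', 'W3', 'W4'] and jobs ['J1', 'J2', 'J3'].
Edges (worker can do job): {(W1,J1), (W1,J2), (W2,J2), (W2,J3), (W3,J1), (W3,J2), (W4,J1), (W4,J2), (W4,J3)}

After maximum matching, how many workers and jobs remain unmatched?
Unmatched: 1 workers, 0 jobs

Maximum matching size: 3
Workers: 4 total, 3 matched, 1 unmatched
Jobs: 3 total, 3 matched, 0 unmatched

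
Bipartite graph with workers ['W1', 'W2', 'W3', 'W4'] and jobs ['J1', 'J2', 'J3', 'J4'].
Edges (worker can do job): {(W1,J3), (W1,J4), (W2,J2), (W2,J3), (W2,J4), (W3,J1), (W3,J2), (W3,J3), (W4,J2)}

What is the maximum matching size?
Maximum matching size = 4

Maximum matching: {(W1,J4), (W2,J3), (W3,J1), (W4,J2)}
Size: 4

This assigns 4 workers to 4 distinct jobs.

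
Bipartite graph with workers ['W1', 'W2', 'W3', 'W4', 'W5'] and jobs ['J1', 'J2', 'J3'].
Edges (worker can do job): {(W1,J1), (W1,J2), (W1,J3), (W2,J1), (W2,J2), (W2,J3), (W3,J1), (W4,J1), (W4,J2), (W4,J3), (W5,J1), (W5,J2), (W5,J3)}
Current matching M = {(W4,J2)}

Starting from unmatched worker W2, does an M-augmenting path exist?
Yes: W2 → J2 → W4 → J3

An M-augmenting path alternates non-matching / matching edges, starting and ending at unmatched vertices.
Path: W2 → J2 → W4 → J3
(J3 is unmatched in M, so the path is augmenting.)
Flipping edges along this path would increase |M| from 1 to 2.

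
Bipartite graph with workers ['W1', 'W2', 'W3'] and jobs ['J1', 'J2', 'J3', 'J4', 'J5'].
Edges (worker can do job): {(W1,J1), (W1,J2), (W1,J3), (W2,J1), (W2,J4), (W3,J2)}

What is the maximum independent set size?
Maximum independent set = 5

By König's theorem:
- Min vertex cover = Max matching = 3
- Max independent set = Total vertices - Min vertex cover
- Max independent set = 8 - 3 = 5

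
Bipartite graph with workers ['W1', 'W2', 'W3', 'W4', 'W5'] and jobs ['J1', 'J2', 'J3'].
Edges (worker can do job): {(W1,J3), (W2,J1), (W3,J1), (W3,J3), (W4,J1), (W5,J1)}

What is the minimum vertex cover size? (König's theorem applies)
Minimum vertex cover size = 2

By König's theorem: in bipartite graphs,
min vertex cover = max matching = 2

Maximum matching has size 2, so minimum vertex cover also has size 2.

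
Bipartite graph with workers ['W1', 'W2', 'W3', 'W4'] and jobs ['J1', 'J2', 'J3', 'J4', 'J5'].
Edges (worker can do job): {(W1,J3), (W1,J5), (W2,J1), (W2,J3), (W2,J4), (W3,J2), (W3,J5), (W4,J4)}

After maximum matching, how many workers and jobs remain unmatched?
Unmatched: 0 workers, 1 jobs

Maximum matching size: 4
Workers: 4 total, 4 matched, 0 unmatched
Jobs: 5 total, 4 matched, 1 unmatched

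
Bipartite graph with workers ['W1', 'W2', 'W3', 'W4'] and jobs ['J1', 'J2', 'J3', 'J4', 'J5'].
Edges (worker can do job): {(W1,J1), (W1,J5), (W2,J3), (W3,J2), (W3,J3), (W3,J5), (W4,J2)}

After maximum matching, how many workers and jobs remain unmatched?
Unmatched: 0 workers, 1 jobs

Maximum matching size: 4
Workers: 4 total, 4 matched, 0 unmatched
Jobs: 5 total, 4 matched, 1 unmatched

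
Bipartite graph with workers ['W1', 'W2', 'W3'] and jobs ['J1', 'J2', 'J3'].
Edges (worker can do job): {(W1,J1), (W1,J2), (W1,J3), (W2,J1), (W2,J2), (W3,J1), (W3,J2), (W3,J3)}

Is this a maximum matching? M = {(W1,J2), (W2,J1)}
No, size 2 is not maximum

Proposed matching has size 2.
Maximum matching size for this graph: 3.

This is NOT maximum - can be improved to size 3.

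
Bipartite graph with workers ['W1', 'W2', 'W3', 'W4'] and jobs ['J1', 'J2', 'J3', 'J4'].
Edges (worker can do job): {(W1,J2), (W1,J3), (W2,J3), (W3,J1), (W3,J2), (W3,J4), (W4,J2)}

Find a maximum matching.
Matching: {(W1,J3), (W3,J1), (W4,J2)}

Maximum matching (size 3):
  W1 → J3
  W3 → J1
  W4 → J2

Each worker is assigned to at most one job, and each job to at most one worker.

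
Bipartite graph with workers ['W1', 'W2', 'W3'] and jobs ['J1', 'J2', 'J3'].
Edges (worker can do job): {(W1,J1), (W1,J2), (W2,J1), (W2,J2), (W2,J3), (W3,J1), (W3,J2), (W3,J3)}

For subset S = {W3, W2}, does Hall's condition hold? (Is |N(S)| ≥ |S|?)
Yes: |N(S)| = 3, |S| = 2

Subset S = {W3, W2}
Neighbors N(S) = {J1, J2, J3}

|N(S)| = 3, |S| = 2
Hall's condition: |N(S)| ≥ |S| is satisfied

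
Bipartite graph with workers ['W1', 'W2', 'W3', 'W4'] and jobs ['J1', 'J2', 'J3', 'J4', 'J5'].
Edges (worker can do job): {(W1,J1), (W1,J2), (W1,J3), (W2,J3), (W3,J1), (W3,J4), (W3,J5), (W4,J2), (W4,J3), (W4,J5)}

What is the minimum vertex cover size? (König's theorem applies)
Minimum vertex cover size = 4

By König's theorem: in bipartite graphs,
min vertex cover = max matching = 4

Maximum matching has size 4, so minimum vertex cover also has size 4.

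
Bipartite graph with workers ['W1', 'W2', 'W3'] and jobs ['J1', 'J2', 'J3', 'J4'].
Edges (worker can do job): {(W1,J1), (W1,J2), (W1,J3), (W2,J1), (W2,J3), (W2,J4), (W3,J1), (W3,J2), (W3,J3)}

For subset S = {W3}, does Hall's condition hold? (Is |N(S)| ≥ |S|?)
Yes: |N(S)| = 3, |S| = 1

Subset S = {W3}
Neighbors N(S) = {J1, J2, J3}

|N(S)| = 3, |S| = 1
Hall's condition: |N(S)| ≥ |S| is satisfied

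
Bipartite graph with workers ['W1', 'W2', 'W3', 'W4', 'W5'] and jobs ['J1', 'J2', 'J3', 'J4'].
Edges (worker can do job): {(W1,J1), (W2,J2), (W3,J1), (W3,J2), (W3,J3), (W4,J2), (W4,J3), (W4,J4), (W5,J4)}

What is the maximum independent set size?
Maximum independent set = 5

By König's theorem:
- Min vertex cover = Max matching = 4
- Max independent set = Total vertices - Min vertex cover
- Max independent set = 9 - 4 = 5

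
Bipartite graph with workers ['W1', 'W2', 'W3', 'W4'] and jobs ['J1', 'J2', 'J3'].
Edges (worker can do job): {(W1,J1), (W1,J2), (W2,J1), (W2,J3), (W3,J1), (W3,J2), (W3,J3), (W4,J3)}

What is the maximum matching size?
Maximum matching size = 3

Maximum matching: {(W1,J2), (W3,J1), (W4,J3)}
Size: 3

This assigns 3 workers to 3 distinct jobs.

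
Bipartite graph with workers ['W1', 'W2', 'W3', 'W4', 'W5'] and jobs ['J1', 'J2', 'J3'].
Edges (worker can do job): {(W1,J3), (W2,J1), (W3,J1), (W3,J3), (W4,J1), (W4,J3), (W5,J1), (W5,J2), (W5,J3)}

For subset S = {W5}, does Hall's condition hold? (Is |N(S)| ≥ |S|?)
Yes: |N(S)| = 3, |S| = 1

Subset S = {W5}
Neighbors N(S) = {J1, J2, J3}

|N(S)| = 3, |S| = 1
Hall's condition: |N(S)| ≥ |S| is satisfied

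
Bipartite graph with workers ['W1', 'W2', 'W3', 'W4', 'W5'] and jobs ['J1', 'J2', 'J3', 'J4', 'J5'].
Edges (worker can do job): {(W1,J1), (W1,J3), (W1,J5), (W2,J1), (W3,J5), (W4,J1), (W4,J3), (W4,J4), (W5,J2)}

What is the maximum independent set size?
Maximum independent set = 5

By König's theorem:
- Min vertex cover = Max matching = 5
- Max independent set = Total vertices - Min vertex cover
- Max independent set = 10 - 5 = 5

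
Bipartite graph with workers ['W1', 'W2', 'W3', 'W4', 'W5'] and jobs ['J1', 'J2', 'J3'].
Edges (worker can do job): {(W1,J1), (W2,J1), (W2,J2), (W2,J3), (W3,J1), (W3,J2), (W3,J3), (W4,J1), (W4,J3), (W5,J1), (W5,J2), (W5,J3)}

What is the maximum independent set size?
Maximum independent set = 5

By König's theorem:
- Min vertex cover = Max matching = 3
- Max independent set = Total vertices - Min vertex cover
- Max independent set = 8 - 3 = 5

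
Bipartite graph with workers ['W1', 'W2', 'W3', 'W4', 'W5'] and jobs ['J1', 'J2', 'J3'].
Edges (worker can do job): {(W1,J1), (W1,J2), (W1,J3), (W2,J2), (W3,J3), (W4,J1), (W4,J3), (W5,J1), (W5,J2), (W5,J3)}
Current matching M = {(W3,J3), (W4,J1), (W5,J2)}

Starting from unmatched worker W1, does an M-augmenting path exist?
No augmenting path from W1

Alternating search from W1 reaches jobs: {J1, J2, J3}.
Every reachable job is already matched in M, and following those matched edges back to workers exposes no further unvisited jobs.
No M-augmenting path from W1 exists.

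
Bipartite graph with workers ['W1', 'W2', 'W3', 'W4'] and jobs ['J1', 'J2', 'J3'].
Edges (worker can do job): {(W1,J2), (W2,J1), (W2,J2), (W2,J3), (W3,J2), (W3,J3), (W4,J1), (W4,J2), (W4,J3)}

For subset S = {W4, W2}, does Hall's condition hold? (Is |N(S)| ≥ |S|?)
Yes: |N(S)| = 3, |S| = 2

Subset S = {W4, W2}
Neighbors N(S) = {J1, J2, J3}

|N(S)| = 3, |S| = 2
Hall's condition: |N(S)| ≥ |S| is satisfied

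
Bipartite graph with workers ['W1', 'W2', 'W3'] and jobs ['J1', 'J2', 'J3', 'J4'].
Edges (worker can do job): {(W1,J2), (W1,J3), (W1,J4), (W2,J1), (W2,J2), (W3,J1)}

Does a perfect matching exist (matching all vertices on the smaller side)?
Yes, perfect matching exists (size 3)

Perfect matching: {(W1,J3), (W2,J2), (W3,J1)}
All 3 vertices on the smaller side are matched.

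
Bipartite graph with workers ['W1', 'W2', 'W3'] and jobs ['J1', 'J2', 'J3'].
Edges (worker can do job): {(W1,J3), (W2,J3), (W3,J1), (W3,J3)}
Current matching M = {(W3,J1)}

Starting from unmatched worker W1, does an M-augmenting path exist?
Yes: W1 → J3

An M-augmenting path alternates non-matching / matching edges, starting and ending at unmatched vertices.
Path: W1 → J3
(J3 is unmatched in M, so the path is augmenting.)
Flipping edges along this path would increase |M| from 1 to 2.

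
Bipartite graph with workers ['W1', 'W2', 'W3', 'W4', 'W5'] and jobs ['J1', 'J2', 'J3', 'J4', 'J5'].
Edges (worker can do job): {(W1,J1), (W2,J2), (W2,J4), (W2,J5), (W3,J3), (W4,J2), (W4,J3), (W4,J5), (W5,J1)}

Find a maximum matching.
Matching: {(W2,J5), (W3,J3), (W4,J2), (W5,J1)}

Maximum matching (size 4):
  W2 → J5
  W3 → J3
  W4 → J2
  W5 → J1

Each worker is assigned to at most one job, and each job to at most one worker.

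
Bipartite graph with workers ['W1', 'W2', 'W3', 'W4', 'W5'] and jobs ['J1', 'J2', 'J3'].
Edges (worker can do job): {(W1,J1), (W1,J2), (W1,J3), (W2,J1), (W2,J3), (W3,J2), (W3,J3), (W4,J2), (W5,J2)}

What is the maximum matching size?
Maximum matching size = 3

Maximum matching: {(W1,J3), (W2,J1), (W3,J2)}
Size: 3

This assigns 3 workers to 3 distinct jobs.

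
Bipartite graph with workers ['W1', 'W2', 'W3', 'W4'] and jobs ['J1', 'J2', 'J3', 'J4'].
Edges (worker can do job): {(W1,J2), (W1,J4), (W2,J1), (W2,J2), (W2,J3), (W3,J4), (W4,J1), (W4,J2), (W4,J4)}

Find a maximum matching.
Matching: {(W1,J2), (W2,J3), (W3,J4), (W4,J1)}

Maximum matching (size 4):
  W1 → J2
  W2 → J3
  W3 → J4
  W4 → J1

Each worker is assigned to at most one job, and each job to at most one worker.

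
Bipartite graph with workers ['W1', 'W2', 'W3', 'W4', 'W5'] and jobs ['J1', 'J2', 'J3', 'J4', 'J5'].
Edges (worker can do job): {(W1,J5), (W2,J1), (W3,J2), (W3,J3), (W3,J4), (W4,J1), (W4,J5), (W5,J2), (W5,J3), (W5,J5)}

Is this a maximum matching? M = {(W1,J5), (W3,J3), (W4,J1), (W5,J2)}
Yes, size 4 is maximum

Proposed matching has size 4.
Maximum matching size for this graph: 4.

This is a maximum matching.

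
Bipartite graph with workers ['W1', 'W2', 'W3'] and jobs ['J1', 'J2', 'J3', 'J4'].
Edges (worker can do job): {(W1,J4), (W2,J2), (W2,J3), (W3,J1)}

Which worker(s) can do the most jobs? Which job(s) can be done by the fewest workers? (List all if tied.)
Most versatile: W2 (2 jobs); Least covered: J1, J2, J3, J4 (1 workers)

Worker degrees (jobs they can do): W1:1, W2:2, W3:1
Job degrees (workers who can do it): J1:1, J2:1, J3:1, J4:1

Maximum worker degree is 2, achieved by: W2
Minimum job degree is 1, achieved by: J1, J2, J3, J4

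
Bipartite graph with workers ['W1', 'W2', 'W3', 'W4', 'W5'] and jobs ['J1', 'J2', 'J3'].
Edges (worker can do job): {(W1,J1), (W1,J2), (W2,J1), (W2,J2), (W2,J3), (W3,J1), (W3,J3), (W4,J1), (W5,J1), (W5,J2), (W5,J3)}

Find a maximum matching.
Matching: {(W1,J2), (W3,J3), (W5,J1)}

Maximum matching (size 3):
  W1 → J2
  W3 → J3
  W5 → J1

Each worker is assigned to at most one job, and each job to at most one worker.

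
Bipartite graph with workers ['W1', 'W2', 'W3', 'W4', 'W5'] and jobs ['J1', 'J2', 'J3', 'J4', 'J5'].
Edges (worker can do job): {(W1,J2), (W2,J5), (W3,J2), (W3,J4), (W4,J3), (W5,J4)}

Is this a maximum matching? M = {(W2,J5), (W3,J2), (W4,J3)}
No, size 3 is not maximum

Proposed matching has size 3.
Maximum matching size for this graph: 4.

This is NOT maximum - can be improved to size 4.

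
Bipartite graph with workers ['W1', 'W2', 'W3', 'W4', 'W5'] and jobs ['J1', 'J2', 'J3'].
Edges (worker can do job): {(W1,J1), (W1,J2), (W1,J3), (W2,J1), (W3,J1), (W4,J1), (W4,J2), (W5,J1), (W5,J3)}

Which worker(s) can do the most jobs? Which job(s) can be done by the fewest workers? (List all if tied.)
Most versatile: W1 (3 jobs); Least covered: J2, J3 (2 workers)

Worker degrees (jobs they can do): W1:3, W2:1, W3:1, W4:2, W5:2
Job degrees (workers who can do it): J1:5, J2:2, J3:2

Maximum worker degree is 3, achieved by: W1
Minimum job degree is 2, achieved by: J2, J3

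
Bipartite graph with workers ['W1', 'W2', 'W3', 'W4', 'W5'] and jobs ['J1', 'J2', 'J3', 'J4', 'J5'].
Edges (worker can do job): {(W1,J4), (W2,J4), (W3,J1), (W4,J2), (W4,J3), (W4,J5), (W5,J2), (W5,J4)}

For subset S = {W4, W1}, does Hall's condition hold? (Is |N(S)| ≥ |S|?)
Yes: |N(S)| = 4, |S| = 2

Subset S = {W4, W1}
Neighbors N(S) = {J2, J3, J4, J5}

|N(S)| = 4, |S| = 2
Hall's condition: |N(S)| ≥ |S| is satisfied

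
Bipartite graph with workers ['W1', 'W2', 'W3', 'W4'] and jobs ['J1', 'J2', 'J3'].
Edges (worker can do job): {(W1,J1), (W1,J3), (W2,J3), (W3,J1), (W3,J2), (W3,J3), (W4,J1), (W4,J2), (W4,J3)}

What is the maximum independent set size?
Maximum independent set = 4

By König's theorem:
- Min vertex cover = Max matching = 3
- Max independent set = Total vertices - Min vertex cover
- Max independent set = 7 - 3 = 4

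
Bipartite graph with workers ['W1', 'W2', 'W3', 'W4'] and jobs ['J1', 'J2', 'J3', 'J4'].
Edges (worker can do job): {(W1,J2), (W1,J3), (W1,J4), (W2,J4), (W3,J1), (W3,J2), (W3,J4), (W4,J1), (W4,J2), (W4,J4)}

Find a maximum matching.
Matching: {(W1,J3), (W2,J4), (W3,J1), (W4,J2)}

Maximum matching (size 4):
  W1 → J3
  W2 → J4
  W3 → J1
  W4 → J2

Each worker is assigned to at most one job, and each job to at most one worker.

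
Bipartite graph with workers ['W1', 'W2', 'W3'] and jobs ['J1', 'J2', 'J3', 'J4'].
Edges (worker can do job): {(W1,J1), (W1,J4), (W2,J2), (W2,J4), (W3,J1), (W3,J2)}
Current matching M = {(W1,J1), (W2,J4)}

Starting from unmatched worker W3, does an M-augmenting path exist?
Yes: W3 → J2

An M-augmenting path alternates non-matching / matching edges, starting and ending at unmatched vertices.
Path: W3 → J2
(J2 is unmatched in M, so the path is augmenting.)
Flipping edges along this path would increase |M| from 2 to 3.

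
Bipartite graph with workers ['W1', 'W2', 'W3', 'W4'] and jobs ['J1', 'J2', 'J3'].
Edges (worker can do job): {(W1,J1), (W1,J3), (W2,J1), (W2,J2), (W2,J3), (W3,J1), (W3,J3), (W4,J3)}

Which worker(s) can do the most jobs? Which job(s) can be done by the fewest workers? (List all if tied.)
Most versatile: W2 (3 jobs); Least covered: J2 (1 workers)

Worker degrees (jobs they can do): W1:2, W2:3, W3:2, W4:1
Job degrees (workers who can do it): J1:3, J2:1, J3:4

Maximum worker degree is 3, achieved by: W2
Minimum job degree is 1, achieved by: J2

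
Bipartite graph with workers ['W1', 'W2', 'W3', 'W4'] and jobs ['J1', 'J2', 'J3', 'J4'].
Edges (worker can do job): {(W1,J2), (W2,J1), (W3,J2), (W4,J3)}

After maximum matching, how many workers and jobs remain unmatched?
Unmatched: 1 workers, 1 jobs

Maximum matching size: 3
Workers: 4 total, 3 matched, 1 unmatched
Jobs: 4 total, 3 matched, 1 unmatched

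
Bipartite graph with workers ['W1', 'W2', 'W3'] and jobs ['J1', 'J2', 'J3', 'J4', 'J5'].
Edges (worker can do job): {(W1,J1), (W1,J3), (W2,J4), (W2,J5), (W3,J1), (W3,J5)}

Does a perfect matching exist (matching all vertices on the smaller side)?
Yes, perfect matching exists (size 3)

Perfect matching: {(W1,J3), (W2,J4), (W3,J5)}
All 3 vertices on the smaller side are matched.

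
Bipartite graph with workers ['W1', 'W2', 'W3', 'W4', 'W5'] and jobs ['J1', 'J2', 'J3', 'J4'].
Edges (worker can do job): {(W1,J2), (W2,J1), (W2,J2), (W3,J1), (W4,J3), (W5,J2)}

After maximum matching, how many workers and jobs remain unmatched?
Unmatched: 2 workers, 1 jobs

Maximum matching size: 3
Workers: 5 total, 3 matched, 2 unmatched
Jobs: 4 total, 3 matched, 1 unmatched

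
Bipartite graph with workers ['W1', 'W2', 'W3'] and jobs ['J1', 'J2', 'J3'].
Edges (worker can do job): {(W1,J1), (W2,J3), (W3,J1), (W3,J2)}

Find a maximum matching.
Matching: {(W1,J1), (W2,J3), (W3,J2)}

Maximum matching (size 3):
  W1 → J1
  W2 → J3
  W3 → J2

Each worker is assigned to at most one job, and each job to at most one worker.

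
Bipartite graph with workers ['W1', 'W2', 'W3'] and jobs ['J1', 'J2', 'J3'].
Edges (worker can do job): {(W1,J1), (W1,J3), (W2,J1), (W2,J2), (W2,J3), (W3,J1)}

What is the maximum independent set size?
Maximum independent set = 3

By König's theorem:
- Min vertex cover = Max matching = 3
- Max independent set = Total vertices - Min vertex cover
- Max independent set = 6 - 3 = 3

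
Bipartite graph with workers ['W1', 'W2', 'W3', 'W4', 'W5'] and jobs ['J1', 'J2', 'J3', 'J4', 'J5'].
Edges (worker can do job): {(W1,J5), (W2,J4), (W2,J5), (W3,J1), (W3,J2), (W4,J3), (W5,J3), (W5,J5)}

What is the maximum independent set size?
Maximum independent set = 6

By König's theorem:
- Min vertex cover = Max matching = 4
- Max independent set = Total vertices - Min vertex cover
- Max independent set = 10 - 4 = 6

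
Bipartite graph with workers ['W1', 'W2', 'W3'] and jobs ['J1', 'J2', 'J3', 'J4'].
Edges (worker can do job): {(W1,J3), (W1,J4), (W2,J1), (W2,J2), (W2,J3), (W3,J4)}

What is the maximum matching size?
Maximum matching size = 3

Maximum matching: {(W1,J3), (W2,J2), (W3,J4)}
Size: 3

This assigns 3 workers to 3 distinct jobs.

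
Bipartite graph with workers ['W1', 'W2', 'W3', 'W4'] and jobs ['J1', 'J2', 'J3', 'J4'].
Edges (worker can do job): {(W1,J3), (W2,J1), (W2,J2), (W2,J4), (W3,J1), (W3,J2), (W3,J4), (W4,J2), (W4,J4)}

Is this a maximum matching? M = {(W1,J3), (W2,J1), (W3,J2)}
No, size 3 is not maximum

Proposed matching has size 3.
Maximum matching size for this graph: 4.

This is NOT maximum - can be improved to size 4.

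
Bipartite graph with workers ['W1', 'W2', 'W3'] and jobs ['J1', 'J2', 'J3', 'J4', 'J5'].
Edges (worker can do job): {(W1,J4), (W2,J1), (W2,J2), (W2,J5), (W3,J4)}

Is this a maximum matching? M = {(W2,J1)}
No, size 1 is not maximum

Proposed matching has size 1.
Maximum matching size for this graph: 2.

This is NOT maximum - can be improved to size 2.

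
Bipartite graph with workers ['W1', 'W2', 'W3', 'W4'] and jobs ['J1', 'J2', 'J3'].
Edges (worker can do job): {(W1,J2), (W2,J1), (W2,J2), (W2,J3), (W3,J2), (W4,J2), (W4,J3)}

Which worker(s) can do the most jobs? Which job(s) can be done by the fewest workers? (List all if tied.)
Most versatile: W2 (3 jobs); Least covered: J1 (1 workers)

Worker degrees (jobs they can do): W1:1, W2:3, W3:1, W4:2
Job degrees (workers who can do it): J1:1, J2:4, J3:2

Maximum worker degree is 3, achieved by: W2
Minimum job degree is 1, achieved by: J1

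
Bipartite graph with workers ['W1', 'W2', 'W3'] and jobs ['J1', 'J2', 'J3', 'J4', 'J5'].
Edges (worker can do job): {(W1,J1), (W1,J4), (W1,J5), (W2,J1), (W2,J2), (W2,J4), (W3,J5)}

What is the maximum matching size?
Maximum matching size = 3

Maximum matching: {(W1,J1), (W2,J4), (W3,J5)}
Size: 3

This assigns 3 workers to 3 distinct jobs.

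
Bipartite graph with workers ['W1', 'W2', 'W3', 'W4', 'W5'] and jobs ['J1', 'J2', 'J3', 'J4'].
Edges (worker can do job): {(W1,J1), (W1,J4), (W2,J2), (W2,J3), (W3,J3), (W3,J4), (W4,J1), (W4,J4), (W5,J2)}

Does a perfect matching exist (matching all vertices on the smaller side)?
Yes, perfect matching exists (size 4)

Perfect matching: {(W1,J4), (W3,J3), (W4,J1), (W5,J2)}
All 4 vertices on the smaller side are matched.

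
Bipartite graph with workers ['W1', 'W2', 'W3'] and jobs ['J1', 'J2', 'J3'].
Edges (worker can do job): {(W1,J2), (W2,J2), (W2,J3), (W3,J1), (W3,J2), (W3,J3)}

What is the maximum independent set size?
Maximum independent set = 3

By König's theorem:
- Min vertex cover = Max matching = 3
- Max independent set = Total vertices - Min vertex cover
- Max independent set = 6 - 3 = 3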